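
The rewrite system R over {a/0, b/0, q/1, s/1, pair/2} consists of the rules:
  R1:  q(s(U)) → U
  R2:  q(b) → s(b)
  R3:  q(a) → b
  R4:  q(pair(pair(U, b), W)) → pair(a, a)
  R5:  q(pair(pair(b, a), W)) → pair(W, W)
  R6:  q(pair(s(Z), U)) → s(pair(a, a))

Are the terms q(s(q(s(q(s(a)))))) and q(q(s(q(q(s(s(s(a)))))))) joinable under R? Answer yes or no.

Reduce t₁ = q(s(q(s(q(s(a)))))):
1. q(s(q(s(q(s(a))))))  →  q(s(q(s(a))))   [R1 at ε]
2. q(s(q(s(a))))  →  q(s(a))   [R1 at ε]
3. q(s(a))  →  a   [R1 at ε]

Reduce t₂ = q(q(s(q(q(s(s(s(a)))))))):
1. q(q(s(q(q(s(s(s(a))))))))  →  q(q(q(s(s(s(a))))))   [R1 at 1]
2. q(q(q(s(s(s(a))))))  →  q(q(s(s(a))))   [R1 at 1.1]
3. q(q(s(s(a))))  →  q(s(a))   [R1 at 1]
4. q(s(a))  →  a   [R1 at ε]

yes — NF(t₁) = a, NF(t₂) = a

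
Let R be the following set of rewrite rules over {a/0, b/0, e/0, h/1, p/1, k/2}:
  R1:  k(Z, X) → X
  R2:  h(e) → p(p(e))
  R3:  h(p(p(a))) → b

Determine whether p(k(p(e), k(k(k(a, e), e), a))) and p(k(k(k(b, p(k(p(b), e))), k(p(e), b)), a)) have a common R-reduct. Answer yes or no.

Reduce t₁ = p(k(p(e), k(k(k(a, e), e), a))):
1. p(k(p(e), k(k(k(a, e), e), a)))  →  p(k(k(k(a, e), e), a))   [R1 at 1]
2. p(k(k(k(a, e), e), a))  →  p(a)   [R1 at 1]

Reduce t₂ = p(k(k(k(b, p(k(p(b), e))), k(p(e), b)), a)):
1. p(k(k(k(b, p(k(p(b), e))), k(p(e), b)), a))  →  p(a)   [R1 at 1]

yes — NF(t₁) = p(a), NF(t₂) = p(a)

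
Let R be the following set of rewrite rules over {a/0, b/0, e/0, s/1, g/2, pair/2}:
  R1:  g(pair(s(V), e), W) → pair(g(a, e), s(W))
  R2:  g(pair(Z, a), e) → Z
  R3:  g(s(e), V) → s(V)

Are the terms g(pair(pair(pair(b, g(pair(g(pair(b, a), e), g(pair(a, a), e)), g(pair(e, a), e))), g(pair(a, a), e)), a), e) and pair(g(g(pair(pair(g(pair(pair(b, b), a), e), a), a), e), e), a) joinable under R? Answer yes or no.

yes — NF(t₁) = pair(pair(b, b), a), NF(t₂) = pair(pair(b, b), a)

Reduce t₁ = g(pair(pair(pair(b, g(pair(g(pair(b, a), e), g(pair(a, a), e)), g(pair(e, a), e))), g(pair(a, a), e)), a), e):
1. g(pair(pair(pair(b, g(pair(g(pair(b, a), e), g(pair(a, a), e)), g(pair(e, a), e))), g(pair(a, a), e)), a), e)  →  pair(pair(b, g(pair(g(pair(b, a), e), g(pair(a, a), e)), g(pair(e, a), e))), g(pair(a, a), e))   [R2 at ε]
2. pair(pair(b, g(pair(g(pair(b, a), e), g(pair(a, a), e)), g(pair(e, a), e))), g(pair(a, a), e))  →  pair(pair(b, g(pair(b, g(pair(a, a), e)), g(pair(e, a), e))), g(pair(a, a), e))   [R2 at 1.2.1.1]
3. pair(pair(b, g(pair(b, g(pair(a, a), e)), g(pair(e, a), e))), g(pair(a, a), e))  →  pair(pair(b, g(pair(b, a), g(pair(e, a), e))), g(pair(a, a), e))   [R2 at 1.2.1.2]
4. pair(pair(b, g(pair(b, a), g(pair(e, a), e))), g(pair(a, a), e))  →  pair(pair(b, g(pair(b, a), e)), g(pair(a, a), e))   [R2 at 1.2.2]
5. pair(pair(b, g(pair(b, a), e)), g(pair(a, a), e))  →  pair(pair(b, b), g(pair(a, a), e))   [R2 at 1.2]
6. pair(pair(b, b), g(pair(a, a), e))  →  pair(pair(b, b), a)   [R2 at 2]

Reduce t₂ = pair(g(g(pair(pair(g(pair(pair(b, b), a), e), a), a), e), e), a):
1. pair(g(g(pair(pair(g(pair(pair(b, b), a), e), a), a), e), e), a)  →  pair(g(pair(g(pair(pair(b, b), a), e), a), e), a)   [R2 at 1.1]
2. pair(g(pair(g(pair(pair(b, b), a), e), a), e), a)  →  pair(g(pair(pair(b, b), a), e), a)   [R2 at 1]
3. pair(g(pair(pair(b, b), a), e), a)  →  pair(pair(b, b), a)   [R2 at 1]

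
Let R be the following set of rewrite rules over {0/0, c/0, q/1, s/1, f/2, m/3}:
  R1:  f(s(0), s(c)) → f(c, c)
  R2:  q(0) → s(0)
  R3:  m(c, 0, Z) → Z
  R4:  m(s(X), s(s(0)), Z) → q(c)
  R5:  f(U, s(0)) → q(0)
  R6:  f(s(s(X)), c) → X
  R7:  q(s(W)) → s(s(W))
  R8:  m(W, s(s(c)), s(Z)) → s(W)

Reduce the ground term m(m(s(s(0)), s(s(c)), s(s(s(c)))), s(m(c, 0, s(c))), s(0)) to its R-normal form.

1. m(m(s(s(0)), s(s(c)), s(s(s(c)))), s(m(c, 0, s(c))), s(0))  →  m(s(s(s(0))), s(m(c, 0, s(c))), s(0))   [R8 at 1]
2. m(s(s(s(0))), s(m(c, 0, s(c))), s(0))  →  m(s(s(s(0))), s(s(c)), s(0))   [R3 at 2.1]
3. m(s(s(s(0))), s(s(c)), s(0))  →  s(s(s(s(0))))   [R8 at ε]

s(s(s(s(0))))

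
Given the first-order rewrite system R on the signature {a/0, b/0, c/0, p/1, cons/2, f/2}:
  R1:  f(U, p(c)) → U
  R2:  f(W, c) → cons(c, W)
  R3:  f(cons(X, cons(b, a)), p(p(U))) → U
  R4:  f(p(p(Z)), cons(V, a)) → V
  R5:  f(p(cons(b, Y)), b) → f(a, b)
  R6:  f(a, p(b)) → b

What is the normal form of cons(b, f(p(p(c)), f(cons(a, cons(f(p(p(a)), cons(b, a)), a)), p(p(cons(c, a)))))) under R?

1. cons(b, f(p(p(c)), f(cons(a, cons(f(p(p(a)), cons(b, a)), a)), p(p(cons(c, a))))))  →  cons(b, f(p(p(c)), f(cons(a, cons(b, a)), p(p(cons(c, a))))))   [R4 at 2.2.1.2.1]
2. cons(b, f(p(p(c)), f(cons(a, cons(b, a)), p(p(cons(c, a))))))  →  cons(b, f(p(p(c)), cons(c, a)))   [R3 at 2.2]
3. cons(b, f(p(p(c)), cons(c, a)))  →  cons(b, c)   [R4 at 2]

cons(b, c)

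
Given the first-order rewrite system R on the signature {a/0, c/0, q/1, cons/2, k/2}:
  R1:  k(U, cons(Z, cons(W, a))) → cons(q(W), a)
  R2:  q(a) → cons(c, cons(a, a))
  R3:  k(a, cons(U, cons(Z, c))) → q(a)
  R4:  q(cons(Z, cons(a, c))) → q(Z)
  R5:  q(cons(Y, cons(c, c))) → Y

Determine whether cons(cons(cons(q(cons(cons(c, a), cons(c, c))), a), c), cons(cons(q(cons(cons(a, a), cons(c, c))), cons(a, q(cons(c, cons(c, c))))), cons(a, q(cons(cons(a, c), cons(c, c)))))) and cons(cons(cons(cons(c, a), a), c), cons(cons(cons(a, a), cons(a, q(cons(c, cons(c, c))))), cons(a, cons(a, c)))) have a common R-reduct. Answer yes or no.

yes — NF(t₁) = cons(cons(cons(cons(c, a), a), c), cons(cons(cons(a, a), cons(a, c)), cons(a, cons(a, c)))), NF(t₂) = cons(cons(cons(cons(c, a), a), c), cons(cons(cons(a, a), cons(a, c)), cons(a, cons(a, c))))

Reduce t₁ = cons(cons(cons(q(cons(cons(c, a), cons(c, c))), a), c), cons(cons(q(cons(cons(a, a), cons(c, c))), cons(a, q(cons(c, cons(c, c))))), cons(a, q(cons(cons(a, c), cons(c, c)))))):
1. cons(cons(cons(q(cons(cons(c, a), cons(c, c))), a), c), cons(cons(q(cons(cons(a, a), cons(c, c))), cons(a, q(cons(c, cons(c, c))))), cons(a, q(cons(cons(a, c), cons(c, c))))))  →  cons(cons(cons(cons(c, a), a), c), cons(cons(q(cons(cons(a, a), cons(c, c))), cons(a, q(cons(c, cons(c, c))))), cons(a, q(cons(cons(a, c), cons(c, c))))))   [R5 at 1.1.1]
2. cons(cons(cons(cons(c, a), a), c), cons(cons(q(cons(cons(a, a), cons(c, c))), cons(a, q(cons(c, cons(c, c))))), cons(a, q(cons(cons(a, c), cons(c, c))))))  →  cons(cons(cons(cons(c, a), a), c), cons(cons(cons(a, a), cons(a, q(cons(c, cons(c, c))))), cons(a, q(cons(cons(a, c), cons(c, c))))))   [R5 at 2.1.1]
3. cons(cons(cons(cons(c, a), a), c), cons(cons(cons(a, a), cons(a, q(cons(c, cons(c, c))))), cons(a, q(cons(cons(a, c), cons(c, c))))))  →  cons(cons(cons(cons(c, a), a), c), cons(cons(cons(a, a), cons(a, c)), cons(a, q(cons(cons(a, c), cons(c, c))))))   [R5 at 2.1.2.2]
4. cons(cons(cons(cons(c, a), a), c), cons(cons(cons(a, a), cons(a, c)), cons(a, q(cons(cons(a, c), cons(c, c))))))  →  cons(cons(cons(cons(c, a), a), c), cons(cons(cons(a, a), cons(a, c)), cons(a, cons(a, c))))   [R5 at 2.2.2]

Reduce t₂ = cons(cons(cons(cons(c, a), a), c), cons(cons(cons(a, a), cons(a, q(cons(c, cons(c, c))))), cons(a, cons(a, c)))):
1. cons(cons(cons(cons(c, a), a), c), cons(cons(cons(a, a), cons(a, q(cons(c, cons(c, c))))), cons(a, cons(a, c))))  →  cons(cons(cons(cons(c, a), a), c), cons(cons(cons(a, a), cons(a, c)), cons(a, cons(a, c))))   [R5 at 2.1.2.2]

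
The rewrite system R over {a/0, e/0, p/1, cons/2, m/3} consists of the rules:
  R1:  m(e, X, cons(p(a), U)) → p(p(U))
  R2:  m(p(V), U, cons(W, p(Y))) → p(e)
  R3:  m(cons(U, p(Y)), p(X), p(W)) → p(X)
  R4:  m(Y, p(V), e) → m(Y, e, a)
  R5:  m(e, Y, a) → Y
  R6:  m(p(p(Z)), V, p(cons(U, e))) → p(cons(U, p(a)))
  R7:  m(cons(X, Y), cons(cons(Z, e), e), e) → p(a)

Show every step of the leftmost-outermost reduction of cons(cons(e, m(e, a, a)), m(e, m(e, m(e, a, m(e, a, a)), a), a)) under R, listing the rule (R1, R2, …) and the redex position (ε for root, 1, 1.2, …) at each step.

cons(cons(e, a), a)

1. cons(cons(e, m(e, a, a)), m(e, m(e, m(e, a, m(e, a, a)), a), a))  →  cons(cons(e, a), m(e, m(e, m(e, a, m(e, a, a)), a), a))   [R5 at 1.2]
2. cons(cons(e, a), m(e, m(e, m(e, a, m(e, a, a)), a), a))  →  cons(cons(e, a), m(e, m(e, a, m(e, a, a)), a))   [R5 at 2]
3. cons(cons(e, a), m(e, m(e, a, m(e, a, a)), a))  →  cons(cons(e, a), m(e, a, m(e, a, a)))   [R5 at 2]
4. cons(cons(e, a), m(e, a, m(e, a, a)))  →  cons(cons(e, a), m(e, a, a))   [R5 at 2.3]
5. cons(cons(e, a), m(e, a, a))  →  cons(cons(e, a), a)   [R5 at 2]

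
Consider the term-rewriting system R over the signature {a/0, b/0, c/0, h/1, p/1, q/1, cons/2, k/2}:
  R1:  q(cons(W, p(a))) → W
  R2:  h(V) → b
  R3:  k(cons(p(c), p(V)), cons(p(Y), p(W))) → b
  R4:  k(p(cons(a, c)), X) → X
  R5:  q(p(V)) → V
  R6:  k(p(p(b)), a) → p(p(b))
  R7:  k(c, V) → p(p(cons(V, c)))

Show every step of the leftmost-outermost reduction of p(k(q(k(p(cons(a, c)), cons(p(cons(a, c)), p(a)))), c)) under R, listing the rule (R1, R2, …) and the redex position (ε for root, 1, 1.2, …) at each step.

1. p(k(q(k(p(cons(a, c)), cons(p(cons(a, c)), p(a)))), c))  →  p(k(q(cons(p(cons(a, c)), p(a))), c))   [R4 at 1.1.1]
2. p(k(q(cons(p(cons(a, c)), p(a))), c))  →  p(k(p(cons(a, c)), c))   [R1 at 1.1]
3. p(k(p(cons(a, c)), c))  →  p(c)   [R4 at 1]

p(c)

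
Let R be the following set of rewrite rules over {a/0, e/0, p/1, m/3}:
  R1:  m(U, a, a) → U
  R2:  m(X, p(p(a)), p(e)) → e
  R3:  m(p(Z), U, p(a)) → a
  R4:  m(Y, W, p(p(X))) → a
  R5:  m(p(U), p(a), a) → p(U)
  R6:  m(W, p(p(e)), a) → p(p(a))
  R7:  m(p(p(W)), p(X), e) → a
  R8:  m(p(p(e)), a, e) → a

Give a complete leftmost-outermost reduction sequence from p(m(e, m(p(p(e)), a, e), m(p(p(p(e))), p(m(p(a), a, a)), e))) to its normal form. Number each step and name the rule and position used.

1. p(m(e, m(p(p(e)), a, e), m(p(p(p(e))), p(m(p(a), a, a)), e)))  →  p(m(e, a, m(p(p(p(e))), p(m(p(a), a, a)), e)))   [R8 at 1.2]
2. p(m(e, a, m(p(p(p(e))), p(m(p(a), a, a)), e)))  →  p(m(e, a, a))   [R7 at 1.3]
3. p(m(e, a, a))  →  p(e)   [R1 at 1]

p(e)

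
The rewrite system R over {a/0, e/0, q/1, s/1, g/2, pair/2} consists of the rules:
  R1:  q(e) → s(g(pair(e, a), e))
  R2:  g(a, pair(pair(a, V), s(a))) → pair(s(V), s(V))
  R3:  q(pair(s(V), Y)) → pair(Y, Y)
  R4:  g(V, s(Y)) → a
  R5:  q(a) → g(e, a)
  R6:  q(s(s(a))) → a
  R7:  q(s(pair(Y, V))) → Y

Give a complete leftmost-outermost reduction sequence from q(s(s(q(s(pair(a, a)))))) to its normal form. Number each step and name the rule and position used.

1. q(s(s(q(s(pair(a, a))))))  →  q(s(s(a)))   [R7 at 1.1.1]
2. q(s(s(a)))  →  a   [R6 at ε]

a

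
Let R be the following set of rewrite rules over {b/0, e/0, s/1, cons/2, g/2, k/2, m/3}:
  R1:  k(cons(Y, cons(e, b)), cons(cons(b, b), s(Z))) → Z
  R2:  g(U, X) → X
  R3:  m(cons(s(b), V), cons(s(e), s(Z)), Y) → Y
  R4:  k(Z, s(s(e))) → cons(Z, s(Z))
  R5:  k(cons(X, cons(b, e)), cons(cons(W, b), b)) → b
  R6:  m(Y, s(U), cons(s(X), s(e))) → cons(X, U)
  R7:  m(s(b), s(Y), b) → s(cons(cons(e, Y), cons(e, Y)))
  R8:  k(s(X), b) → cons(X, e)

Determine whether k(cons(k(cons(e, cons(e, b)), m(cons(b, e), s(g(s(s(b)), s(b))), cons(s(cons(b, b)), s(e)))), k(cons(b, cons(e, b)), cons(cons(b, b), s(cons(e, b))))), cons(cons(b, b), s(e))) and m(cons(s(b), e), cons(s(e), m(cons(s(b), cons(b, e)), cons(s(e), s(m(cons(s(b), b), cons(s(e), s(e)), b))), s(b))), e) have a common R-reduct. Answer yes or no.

Reduce t₁ = k(cons(k(cons(e, cons(e, b)), m(cons(b, e), s(g(s(s(b)), s(b))), cons(s(cons(b, b)), s(e)))), k(cons(b, cons(e, b)), cons(cons(b, b), s(cons(e, b))))), cons(cons(b, b), s(e))):
1. k(cons(k(cons(e, cons(e, b)), m(cons(b, e), s(g(s(s(b)), s(b))), cons(s(cons(b, b)), s(e)))), k(cons(b, cons(e, b)), cons(cons(b, b), s(cons(e, b))))), cons(cons(b, b), s(e)))  →  k(cons(k(cons(e, cons(e, b)), cons(cons(b, b), g(s(s(b)), s(b)))), k(cons(b, cons(e, b)), cons(cons(b, b), s(cons(e, b))))), cons(cons(b, b), s(e)))   [R6 at 1.1.2]
2. k(cons(k(cons(e, cons(e, b)), cons(cons(b, b), g(s(s(b)), s(b)))), k(cons(b, cons(e, b)), cons(cons(b, b), s(cons(e, b))))), cons(cons(b, b), s(e)))  →  k(cons(k(cons(e, cons(e, b)), cons(cons(b, b), s(b))), k(cons(b, cons(e, b)), cons(cons(b, b), s(cons(e, b))))), cons(cons(b, b), s(e)))   [R2 at 1.1.2.2]
3. k(cons(k(cons(e, cons(e, b)), cons(cons(b, b), s(b))), k(cons(b, cons(e, b)), cons(cons(b, b), s(cons(e, b))))), cons(cons(b, b), s(e)))  →  k(cons(b, k(cons(b, cons(e, b)), cons(cons(b, b), s(cons(e, b))))), cons(cons(b, b), s(e)))   [R1 at 1.1]
4. k(cons(b, k(cons(b, cons(e, b)), cons(cons(b, b), s(cons(e, b))))), cons(cons(b, b), s(e)))  →  k(cons(b, cons(e, b)), cons(cons(b, b), s(e)))   [R1 at 1.2]
5. k(cons(b, cons(e, b)), cons(cons(b, b), s(e)))  →  e   [R1 at ε]

Reduce t₂ = m(cons(s(b), e), cons(s(e), m(cons(s(b), cons(b, e)), cons(s(e), s(m(cons(s(b), b), cons(s(e), s(e)), b))), s(b))), e):
1. m(cons(s(b), e), cons(s(e), m(cons(s(b), cons(b, e)), cons(s(e), s(m(cons(s(b), b), cons(s(e), s(e)), b))), s(b))), e)  →  m(cons(s(b), e), cons(s(e), s(b)), e)   [R3 at 2.2]
2. m(cons(s(b), e), cons(s(e), s(b)), e)  →  e   [R3 at ε]

yes — NF(t₁) = e, NF(t₂) = e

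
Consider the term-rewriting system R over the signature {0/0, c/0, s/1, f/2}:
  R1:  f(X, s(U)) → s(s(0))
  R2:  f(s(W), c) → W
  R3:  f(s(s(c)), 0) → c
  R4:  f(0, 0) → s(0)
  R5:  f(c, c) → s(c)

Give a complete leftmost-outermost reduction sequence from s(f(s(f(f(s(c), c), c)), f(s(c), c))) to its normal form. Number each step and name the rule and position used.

s(s(c))

1. s(f(s(f(f(s(c), c), c)), f(s(c), c)))  →  s(f(s(f(c, c)), f(s(c), c)))   [R2 at 1.1.1.1]
2. s(f(s(f(c, c)), f(s(c), c)))  →  s(f(s(s(c)), f(s(c), c)))   [R5 at 1.1.1]
3. s(f(s(s(c)), f(s(c), c)))  →  s(f(s(s(c)), c))   [R2 at 1.2]
4. s(f(s(s(c)), c))  →  s(s(c))   [R2 at 1]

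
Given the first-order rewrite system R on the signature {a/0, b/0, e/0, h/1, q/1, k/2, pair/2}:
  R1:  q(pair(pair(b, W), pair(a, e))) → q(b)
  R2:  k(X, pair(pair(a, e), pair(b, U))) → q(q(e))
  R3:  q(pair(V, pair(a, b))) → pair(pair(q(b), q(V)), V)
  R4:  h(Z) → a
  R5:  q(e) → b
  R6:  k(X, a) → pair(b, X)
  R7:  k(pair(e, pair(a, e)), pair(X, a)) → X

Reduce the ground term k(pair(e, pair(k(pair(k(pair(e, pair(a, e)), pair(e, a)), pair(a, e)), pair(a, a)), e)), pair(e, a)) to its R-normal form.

e

1. k(pair(e, pair(k(pair(k(pair(e, pair(a, e)), pair(e, a)), pair(a, e)), pair(a, a)), e)), pair(e, a))  →  k(pair(e, pair(k(pair(e, pair(a, e)), pair(a, a)), e)), pair(e, a))   [R7 at 1.2.1.1.1]
2. k(pair(e, pair(k(pair(e, pair(a, e)), pair(a, a)), e)), pair(e, a))  →  k(pair(e, pair(a, e)), pair(e, a))   [R7 at 1.2.1]
3. k(pair(e, pair(a, e)), pair(e, a))  →  e   [R7 at ε]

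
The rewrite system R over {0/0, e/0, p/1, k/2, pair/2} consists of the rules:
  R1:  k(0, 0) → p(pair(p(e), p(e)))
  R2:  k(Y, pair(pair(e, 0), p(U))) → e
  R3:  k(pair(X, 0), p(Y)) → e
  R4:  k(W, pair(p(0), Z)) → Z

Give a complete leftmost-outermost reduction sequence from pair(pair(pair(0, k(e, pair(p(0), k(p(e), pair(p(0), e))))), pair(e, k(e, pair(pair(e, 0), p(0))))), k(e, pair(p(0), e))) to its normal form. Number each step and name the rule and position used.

pair(pair(pair(0, e), pair(e, e)), e)

1. pair(pair(pair(0, k(e, pair(p(0), k(p(e), pair(p(0), e))))), pair(e, k(e, pair(pair(e, 0), p(0))))), k(e, pair(p(0), e)))  →  pair(pair(pair(0, k(p(e), pair(p(0), e))), pair(e, k(e, pair(pair(e, 0), p(0))))), k(e, pair(p(0), e)))   [R4 at 1.1.2]
2. pair(pair(pair(0, k(p(e), pair(p(0), e))), pair(e, k(e, pair(pair(e, 0), p(0))))), k(e, pair(p(0), e)))  →  pair(pair(pair(0, e), pair(e, k(e, pair(pair(e, 0), p(0))))), k(e, pair(p(0), e)))   [R4 at 1.1.2]
3. pair(pair(pair(0, e), pair(e, k(e, pair(pair(e, 0), p(0))))), k(e, pair(p(0), e)))  →  pair(pair(pair(0, e), pair(e, e)), k(e, pair(p(0), e)))   [R2 at 1.2.2]
4. pair(pair(pair(0, e), pair(e, e)), k(e, pair(p(0), e)))  →  pair(pair(pair(0, e), pair(e, e)), e)   [R4 at 2]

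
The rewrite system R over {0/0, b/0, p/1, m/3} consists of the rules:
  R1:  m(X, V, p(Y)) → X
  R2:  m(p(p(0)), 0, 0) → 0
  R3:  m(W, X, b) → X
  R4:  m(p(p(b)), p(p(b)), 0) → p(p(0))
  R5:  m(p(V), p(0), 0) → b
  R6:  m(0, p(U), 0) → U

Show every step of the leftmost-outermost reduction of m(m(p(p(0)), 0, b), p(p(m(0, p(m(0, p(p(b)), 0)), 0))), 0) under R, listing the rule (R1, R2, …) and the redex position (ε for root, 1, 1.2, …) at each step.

p(p(b))

1. m(m(p(p(0)), 0, b), p(p(m(0, p(m(0, p(p(b)), 0)), 0))), 0)  →  m(0, p(p(m(0, p(m(0, p(p(b)), 0)), 0))), 0)   [R3 at 1]
2. m(0, p(p(m(0, p(m(0, p(p(b)), 0)), 0))), 0)  →  p(m(0, p(m(0, p(p(b)), 0)), 0))   [R6 at ε]
3. p(m(0, p(m(0, p(p(b)), 0)), 0))  →  p(m(0, p(p(b)), 0))   [R6 at 1]
4. p(m(0, p(p(b)), 0))  →  p(p(b))   [R6 at 1]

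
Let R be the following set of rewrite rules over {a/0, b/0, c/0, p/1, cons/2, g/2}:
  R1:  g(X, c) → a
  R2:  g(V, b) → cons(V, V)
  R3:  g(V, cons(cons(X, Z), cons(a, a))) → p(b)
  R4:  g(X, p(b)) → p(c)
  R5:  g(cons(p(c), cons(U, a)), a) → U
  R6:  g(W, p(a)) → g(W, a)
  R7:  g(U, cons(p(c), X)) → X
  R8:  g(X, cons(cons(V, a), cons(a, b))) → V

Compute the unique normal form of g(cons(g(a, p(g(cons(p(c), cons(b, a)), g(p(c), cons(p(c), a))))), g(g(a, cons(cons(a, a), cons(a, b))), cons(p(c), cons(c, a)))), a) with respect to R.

c

1. g(cons(g(a, p(g(cons(p(c), cons(b, a)), g(p(c), cons(p(c), a))))), g(g(a, cons(cons(a, a), cons(a, b))), cons(p(c), cons(c, a)))), a)  →  g(cons(g(a, p(g(cons(p(c), cons(b, a)), a))), g(g(a, cons(cons(a, a), cons(a, b))), cons(p(c), cons(c, a)))), a)   [R7 at 1.1.2.1.2]
2. g(cons(g(a, p(g(cons(p(c), cons(b, a)), a))), g(g(a, cons(cons(a, a), cons(a, b))), cons(p(c), cons(c, a)))), a)  →  g(cons(g(a, p(b)), g(g(a, cons(cons(a, a), cons(a, b))), cons(p(c), cons(c, a)))), a)   [R5 at 1.1.2.1]
3. g(cons(g(a, p(b)), g(g(a, cons(cons(a, a), cons(a, b))), cons(p(c), cons(c, a)))), a)  →  g(cons(p(c), g(g(a, cons(cons(a, a), cons(a, b))), cons(p(c), cons(c, a)))), a)   [R4 at 1.1]
4. g(cons(p(c), g(g(a, cons(cons(a, a), cons(a, b))), cons(p(c), cons(c, a)))), a)  →  g(cons(p(c), cons(c, a)), a)   [R7 at 1.2]
5. g(cons(p(c), cons(c, a)), a)  →  c   [R5 at ε]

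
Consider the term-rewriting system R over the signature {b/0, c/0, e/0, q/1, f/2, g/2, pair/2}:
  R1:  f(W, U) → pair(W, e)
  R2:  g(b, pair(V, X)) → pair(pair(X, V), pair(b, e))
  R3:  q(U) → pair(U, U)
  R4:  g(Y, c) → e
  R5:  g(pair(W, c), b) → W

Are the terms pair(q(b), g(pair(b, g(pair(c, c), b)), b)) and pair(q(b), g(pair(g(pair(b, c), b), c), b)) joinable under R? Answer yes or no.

yes — NF(t₁) = pair(pair(b, b), b), NF(t₂) = pair(pair(b, b), b)

Reduce t₁ = pair(q(b), g(pair(b, g(pair(c, c), b)), b)):
1. pair(q(b), g(pair(b, g(pair(c, c), b)), b))  →  pair(pair(b, b), g(pair(b, g(pair(c, c), b)), b))   [R3 at 1]
2. pair(pair(b, b), g(pair(b, g(pair(c, c), b)), b))  →  pair(pair(b, b), g(pair(b, c), b))   [R5 at 2.1.2]
3. pair(pair(b, b), g(pair(b, c), b))  →  pair(pair(b, b), b)   [R5 at 2]

Reduce t₂ = pair(q(b), g(pair(g(pair(b, c), b), c), b)):
1. pair(q(b), g(pair(g(pair(b, c), b), c), b))  →  pair(pair(b, b), g(pair(g(pair(b, c), b), c), b))   [R3 at 1]
2. pair(pair(b, b), g(pair(g(pair(b, c), b), c), b))  →  pair(pair(b, b), g(pair(b, c), b))   [R5 at 2]
3. pair(pair(b, b), g(pair(b, c), b))  →  pair(pair(b, b), b)   [R5 at 2]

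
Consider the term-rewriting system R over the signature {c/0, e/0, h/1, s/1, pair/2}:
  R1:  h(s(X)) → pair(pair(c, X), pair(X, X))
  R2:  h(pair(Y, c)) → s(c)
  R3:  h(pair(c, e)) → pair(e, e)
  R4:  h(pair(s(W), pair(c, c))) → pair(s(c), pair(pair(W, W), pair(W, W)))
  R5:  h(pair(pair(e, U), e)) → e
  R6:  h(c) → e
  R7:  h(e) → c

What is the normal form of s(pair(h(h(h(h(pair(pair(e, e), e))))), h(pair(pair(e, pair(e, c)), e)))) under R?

s(pair(c, e))

1. s(pair(h(h(h(h(pair(pair(e, e), e))))), h(pair(pair(e, pair(e, c)), e))))  →  s(pair(h(h(h(e))), h(pair(pair(e, pair(e, c)), e))))   [R5 at 1.1.1.1.1]
2. s(pair(h(h(h(e))), h(pair(pair(e, pair(e, c)), e))))  →  s(pair(h(h(c)), h(pair(pair(e, pair(e, c)), e))))   [R7 at 1.1.1.1]
3. s(pair(h(h(c)), h(pair(pair(e, pair(e, c)), e))))  →  s(pair(h(e), h(pair(pair(e, pair(e, c)), e))))   [R6 at 1.1.1]
4. s(pair(h(e), h(pair(pair(e, pair(e, c)), e))))  →  s(pair(c, h(pair(pair(e, pair(e, c)), e))))   [R7 at 1.1]
5. s(pair(c, h(pair(pair(e, pair(e, c)), e))))  →  s(pair(c, e))   [R5 at 1.2]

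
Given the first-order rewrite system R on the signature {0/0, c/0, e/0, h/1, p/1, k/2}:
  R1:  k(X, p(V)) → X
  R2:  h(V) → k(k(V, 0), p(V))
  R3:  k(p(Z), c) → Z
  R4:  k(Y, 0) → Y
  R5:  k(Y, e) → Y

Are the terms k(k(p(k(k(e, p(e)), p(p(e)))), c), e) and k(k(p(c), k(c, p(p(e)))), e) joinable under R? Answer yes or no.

no — NF(t₁) = e, NF(t₂) = c

Reduce t₁ = k(k(p(k(k(e, p(e)), p(p(e)))), c), e):
1. k(k(p(k(k(e, p(e)), p(p(e)))), c), e)  →  k(p(k(k(e, p(e)), p(p(e)))), c)   [R5 at ε]
2. k(p(k(k(e, p(e)), p(p(e)))), c)  →  k(k(e, p(e)), p(p(e)))   [R3 at ε]
3. k(k(e, p(e)), p(p(e)))  →  k(e, p(e))   [R1 at ε]
4. k(e, p(e))  →  e   [R1 at ε]

Reduce t₂ = k(k(p(c), k(c, p(p(e)))), e):
1. k(k(p(c), k(c, p(p(e)))), e)  →  k(p(c), k(c, p(p(e))))   [R5 at ε]
2. k(p(c), k(c, p(p(e))))  →  k(p(c), c)   [R1 at 2]
3. k(p(c), c)  →  c   [R3 at ε]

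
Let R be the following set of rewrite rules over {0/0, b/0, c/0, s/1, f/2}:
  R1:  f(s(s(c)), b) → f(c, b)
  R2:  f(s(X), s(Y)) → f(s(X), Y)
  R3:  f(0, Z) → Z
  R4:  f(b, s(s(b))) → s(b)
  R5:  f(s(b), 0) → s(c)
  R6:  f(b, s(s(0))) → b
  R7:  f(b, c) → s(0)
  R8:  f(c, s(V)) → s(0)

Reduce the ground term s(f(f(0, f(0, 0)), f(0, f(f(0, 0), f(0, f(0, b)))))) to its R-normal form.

1. s(f(f(0, f(0, 0)), f(0, f(f(0, 0), f(0, f(0, b))))))  →  s(f(f(0, 0), f(0, f(f(0, 0), f(0, f(0, b))))))   [R3 at 1.1]
2. s(f(f(0, 0), f(0, f(f(0, 0), f(0, f(0, b))))))  →  s(f(0, f(0, f(f(0, 0), f(0, f(0, b))))))   [R3 at 1.1]
3. s(f(0, f(0, f(f(0, 0), f(0, f(0, b))))))  →  s(f(0, f(f(0, 0), f(0, f(0, b)))))   [R3 at 1]
4. s(f(0, f(f(0, 0), f(0, f(0, b)))))  →  s(f(f(0, 0), f(0, f(0, b))))   [R3 at 1]
5. s(f(f(0, 0), f(0, f(0, b))))  →  s(f(0, f(0, f(0, b))))   [R3 at 1.1]
6. s(f(0, f(0, f(0, b))))  →  s(f(0, f(0, b)))   [R3 at 1]
7. s(f(0, f(0, b)))  →  s(f(0, b))   [R3 at 1]
8. s(f(0, b))  →  s(b)   [R3 at 1]

s(b)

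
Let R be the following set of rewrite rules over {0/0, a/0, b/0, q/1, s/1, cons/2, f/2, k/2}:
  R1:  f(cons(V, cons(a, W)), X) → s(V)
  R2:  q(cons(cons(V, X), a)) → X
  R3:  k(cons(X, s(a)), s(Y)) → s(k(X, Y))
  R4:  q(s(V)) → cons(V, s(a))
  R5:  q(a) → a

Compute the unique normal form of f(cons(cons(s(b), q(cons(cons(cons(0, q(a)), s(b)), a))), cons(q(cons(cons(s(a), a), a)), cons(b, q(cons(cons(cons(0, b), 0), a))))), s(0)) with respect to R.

s(cons(s(b), s(b)))

1. f(cons(cons(s(b), q(cons(cons(cons(0, q(a)), s(b)), a))), cons(q(cons(cons(s(a), a), a)), cons(b, q(cons(cons(cons(0, b), 0), a))))), s(0))  →  f(cons(cons(s(b), s(b)), cons(q(cons(cons(s(a), a), a)), cons(b, q(cons(cons(cons(0, b), 0), a))))), s(0))   [R2 at 1.1.2]
2. f(cons(cons(s(b), s(b)), cons(q(cons(cons(s(a), a), a)), cons(b, q(cons(cons(cons(0, b), 0), a))))), s(0))  →  f(cons(cons(s(b), s(b)), cons(a, cons(b, q(cons(cons(cons(0, b), 0), a))))), s(0))   [R2 at 1.2.1]
3. f(cons(cons(s(b), s(b)), cons(a, cons(b, q(cons(cons(cons(0, b), 0), a))))), s(0))  →  s(cons(s(b), s(b)))   [R1 at ε]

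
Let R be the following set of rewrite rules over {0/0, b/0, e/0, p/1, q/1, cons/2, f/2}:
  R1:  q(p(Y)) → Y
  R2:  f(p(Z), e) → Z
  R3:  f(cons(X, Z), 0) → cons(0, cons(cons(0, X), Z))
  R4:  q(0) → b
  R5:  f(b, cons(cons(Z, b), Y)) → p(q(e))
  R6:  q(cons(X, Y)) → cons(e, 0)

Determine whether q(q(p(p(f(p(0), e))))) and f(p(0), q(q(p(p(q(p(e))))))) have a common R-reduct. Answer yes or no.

Reduce t₁ = q(q(p(p(f(p(0), e))))):
1. q(q(p(p(f(p(0), e)))))  →  q(p(f(p(0), e)))   [R1 at 1]
2. q(p(f(p(0), e)))  →  f(p(0), e)   [R1 at ε]
3. f(p(0), e)  →  0   [R2 at ε]

Reduce t₂ = f(p(0), q(q(p(p(q(p(e))))))):
1. f(p(0), q(q(p(p(q(p(e)))))))  →  f(p(0), q(p(q(p(e)))))   [R1 at 2.1]
2. f(p(0), q(p(q(p(e)))))  →  f(p(0), q(p(e)))   [R1 at 2]
3. f(p(0), q(p(e)))  →  f(p(0), e)   [R1 at 2]
4. f(p(0), e)  →  0   [R2 at ε]

yes — NF(t₁) = 0, NF(t₂) = 0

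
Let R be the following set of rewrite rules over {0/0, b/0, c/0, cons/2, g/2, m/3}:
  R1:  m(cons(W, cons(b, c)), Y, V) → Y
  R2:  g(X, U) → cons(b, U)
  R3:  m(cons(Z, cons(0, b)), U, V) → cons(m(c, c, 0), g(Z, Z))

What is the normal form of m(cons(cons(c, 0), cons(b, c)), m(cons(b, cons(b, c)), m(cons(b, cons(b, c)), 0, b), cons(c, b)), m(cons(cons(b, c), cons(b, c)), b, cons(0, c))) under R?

0

1. m(cons(cons(c, 0), cons(b, c)), m(cons(b, cons(b, c)), m(cons(b, cons(b, c)), 0, b), cons(c, b)), m(cons(cons(b, c), cons(b, c)), b, cons(0, c)))  →  m(cons(b, cons(b, c)), m(cons(b, cons(b, c)), 0, b), cons(c, b))   [R1 at ε]
2. m(cons(b, cons(b, c)), m(cons(b, cons(b, c)), 0, b), cons(c, b))  →  m(cons(b, cons(b, c)), 0, b)   [R1 at ε]
3. m(cons(b, cons(b, c)), 0, b)  →  0   [R1 at ε]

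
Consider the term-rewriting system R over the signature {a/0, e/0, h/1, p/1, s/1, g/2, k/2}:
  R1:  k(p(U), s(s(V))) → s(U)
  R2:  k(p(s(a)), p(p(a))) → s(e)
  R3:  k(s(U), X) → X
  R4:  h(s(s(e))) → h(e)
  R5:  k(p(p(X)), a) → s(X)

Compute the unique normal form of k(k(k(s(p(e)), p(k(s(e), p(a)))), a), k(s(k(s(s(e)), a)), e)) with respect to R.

e

1. k(k(k(s(p(e)), p(k(s(e), p(a)))), a), k(s(k(s(s(e)), a)), e))  →  k(k(p(k(s(e), p(a))), a), k(s(k(s(s(e)), a)), e))   [R3 at 1.1]
2. k(k(p(k(s(e), p(a))), a), k(s(k(s(s(e)), a)), e))  →  k(k(p(p(a)), a), k(s(k(s(s(e)), a)), e))   [R3 at 1.1.1]
3. k(k(p(p(a)), a), k(s(k(s(s(e)), a)), e))  →  k(s(a), k(s(k(s(s(e)), a)), e))   [R5 at 1]
4. k(s(a), k(s(k(s(s(e)), a)), e))  →  k(s(k(s(s(e)), a)), e)   [R3 at ε]
5. k(s(k(s(s(e)), a)), e)  →  e   [R3 at ε]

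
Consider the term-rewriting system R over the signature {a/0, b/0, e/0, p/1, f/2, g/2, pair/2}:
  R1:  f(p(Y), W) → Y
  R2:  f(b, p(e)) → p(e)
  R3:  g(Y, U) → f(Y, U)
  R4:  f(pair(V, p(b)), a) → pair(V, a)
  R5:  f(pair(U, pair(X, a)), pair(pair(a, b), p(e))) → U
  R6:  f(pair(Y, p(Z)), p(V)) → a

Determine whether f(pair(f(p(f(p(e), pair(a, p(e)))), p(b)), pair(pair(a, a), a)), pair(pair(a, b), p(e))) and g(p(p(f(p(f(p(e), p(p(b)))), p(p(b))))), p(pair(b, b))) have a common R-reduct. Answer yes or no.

no — NF(t₁) = e, NF(t₂) = p(e)

Reduce t₁ = f(pair(f(p(f(p(e), pair(a, p(e)))), p(b)), pair(pair(a, a), a)), pair(pair(a, b), p(e))):
1. f(pair(f(p(f(p(e), pair(a, p(e)))), p(b)), pair(pair(a, a), a)), pair(pair(a, b), p(e)))  →  f(p(f(p(e), pair(a, p(e)))), p(b))   [R5 at ε]
2. f(p(f(p(e), pair(a, p(e)))), p(b))  →  f(p(e), pair(a, p(e)))   [R1 at ε]
3. f(p(e), pair(a, p(e)))  →  e   [R1 at ε]

Reduce t₂ = g(p(p(f(p(f(p(e), p(p(b)))), p(p(b))))), p(pair(b, b))):
1. g(p(p(f(p(f(p(e), p(p(b)))), p(p(b))))), p(pair(b, b)))  →  f(p(p(f(p(f(p(e), p(p(b)))), p(p(b))))), p(pair(b, b)))   [R3 at ε]
2. f(p(p(f(p(f(p(e), p(p(b)))), p(p(b))))), p(pair(b, b)))  →  p(f(p(f(p(e), p(p(b)))), p(p(b))))   [R1 at ε]
3. p(f(p(f(p(e), p(p(b)))), p(p(b))))  →  p(f(p(e), p(p(b))))   [R1 at 1]
4. p(f(p(e), p(p(b))))  →  p(e)   [R1 at 1]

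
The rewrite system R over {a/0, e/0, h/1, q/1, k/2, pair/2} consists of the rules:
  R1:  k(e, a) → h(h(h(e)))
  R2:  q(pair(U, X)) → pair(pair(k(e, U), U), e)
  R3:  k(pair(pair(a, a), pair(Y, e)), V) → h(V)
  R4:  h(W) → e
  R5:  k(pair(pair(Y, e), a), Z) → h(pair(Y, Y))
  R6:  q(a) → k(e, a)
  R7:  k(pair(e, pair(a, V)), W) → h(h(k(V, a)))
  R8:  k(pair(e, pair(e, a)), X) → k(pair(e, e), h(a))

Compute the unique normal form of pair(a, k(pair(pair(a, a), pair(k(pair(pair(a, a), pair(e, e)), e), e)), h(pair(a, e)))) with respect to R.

pair(a, e)

1. pair(a, k(pair(pair(a, a), pair(k(pair(pair(a, a), pair(e, e)), e), e)), h(pair(a, e))))  →  pair(a, h(h(pair(a, e))))   [R3 at 2]
2. pair(a, h(h(pair(a, e))))  →  pair(a, e)   [R4 at 2]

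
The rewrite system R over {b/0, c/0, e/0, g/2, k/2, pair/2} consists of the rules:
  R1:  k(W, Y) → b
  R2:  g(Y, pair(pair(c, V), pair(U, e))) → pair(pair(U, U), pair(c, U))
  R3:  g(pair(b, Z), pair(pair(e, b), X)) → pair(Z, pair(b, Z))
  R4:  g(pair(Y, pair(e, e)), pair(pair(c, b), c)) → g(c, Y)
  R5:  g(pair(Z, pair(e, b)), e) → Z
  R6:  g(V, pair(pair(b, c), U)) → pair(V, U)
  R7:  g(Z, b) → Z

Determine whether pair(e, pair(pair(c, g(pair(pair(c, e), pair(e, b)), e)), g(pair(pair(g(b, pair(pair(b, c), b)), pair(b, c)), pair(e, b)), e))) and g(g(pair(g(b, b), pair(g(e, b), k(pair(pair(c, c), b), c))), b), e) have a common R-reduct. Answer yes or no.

Reduce t₁ = pair(e, pair(pair(c, g(pair(pair(c, e), pair(e, b)), e)), g(pair(pair(g(b, pair(pair(b, c), b)), pair(b, c)), pair(e, b)), e))):
1. pair(e, pair(pair(c, g(pair(pair(c, e), pair(e, b)), e)), g(pair(pair(g(b, pair(pair(b, c), b)), pair(b, c)), pair(e, b)), e)))  →  pair(e, pair(pair(c, pair(c, e)), g(pair(pair(g(b, pair(pair(b, c), b)), pair(b, c)), pair(e, b)), e)))   [R5 at 2.1.2]
2. pair(e, pair(pair(c, pair(c, e)), g(pair(pair(g(b, pair(pair(b, c), b)), pair(b, c)), pair(e, b)), e)))  →  pair(e, pair(pair(c, pair(c, e)), pair(g(b, pair(pair(b, c), b)), pair(b, c))))   [R5 at 2.2]
3. pair(e, pair(pair(c, pair(c, e)), pair(g(b, pair(pair(b, c), b)), pair(b, c))))  →  pair(e, pair(pair(c, pair(c, e)), pair(pair(b, b), pair(b, c))))   [R6 at 2.2.1]

Reduce t₂ = g(g(pair(g(b, b), pair(g(e, b), k(pair(pair(c, c), b), c))), b), e):
1. g(g(pair(g(b, b), pair(g(e, b), k(pair(pair(c, c), b), c))), b), e)  →  g(pair(g(b, b), pair(g(e, b), k(pair(pair(c, c), b), c))), e)   [R7 at 1]
2. g(pair(g(b, b), pair(g(e, b), k(pair(pair(c, c), b), c))), e)  →  g(pair(b, pair(g(e, b), k(pair(pair(c, c), b), c))), e)   [R7 at 1.1]
3. g(pair(b, pair(g(e, b), k(pair(pair(c, c), b), c))), e)  →  g(pair(b, pair(e, k(pair(pair(c, c), b), c))), e)   [R7 at 1.2.1]
4. g(pair(b, pair(e, k(pair(pair(c, c), b), c))), e)  →  g(pair(b, pair(e, b)), e)   [R1 at 1.2.2]
5. g(pair(b, pair(e, b)), e)  →  b   [R5 at ε]

no — NF(t₁) = pair(e, pair(pair(c, pair(c, e)), pair(pair(b, b), pair(b, c)))), NF(t₂) = b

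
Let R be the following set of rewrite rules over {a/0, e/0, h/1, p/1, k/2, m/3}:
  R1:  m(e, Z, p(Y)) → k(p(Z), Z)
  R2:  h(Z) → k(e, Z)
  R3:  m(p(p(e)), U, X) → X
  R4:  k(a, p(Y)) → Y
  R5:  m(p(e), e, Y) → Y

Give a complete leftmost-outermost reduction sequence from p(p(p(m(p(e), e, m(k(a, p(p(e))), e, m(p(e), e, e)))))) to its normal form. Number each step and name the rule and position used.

p(p(p(e)))

1. p(p(p(m(p(e), e, m(k(a, p(p(e))), e, m(p(e), e, e))))))  →  p(p(p(m(k(a, p(p(e))), e, m(p(e), e, e)))))   [R5 at 1.1.1]
2. p(p(p(m(k(a, p(p(e))), e, m(p(e), e, e)))))  →  p(p(p(m(p(e), e, m(p(e), e, e)))))   [R4 at 1.1.1.1]
3. p(p(p(m(p(e), e, m(p(e), e, e)))))  →  p(p(p(m(p(e), e, e))))   [R5 at 1.1.1]
4. p(p(p(m(p(e), e, e))))  →  p(p(p(e)))   [R5 at 1.1.1]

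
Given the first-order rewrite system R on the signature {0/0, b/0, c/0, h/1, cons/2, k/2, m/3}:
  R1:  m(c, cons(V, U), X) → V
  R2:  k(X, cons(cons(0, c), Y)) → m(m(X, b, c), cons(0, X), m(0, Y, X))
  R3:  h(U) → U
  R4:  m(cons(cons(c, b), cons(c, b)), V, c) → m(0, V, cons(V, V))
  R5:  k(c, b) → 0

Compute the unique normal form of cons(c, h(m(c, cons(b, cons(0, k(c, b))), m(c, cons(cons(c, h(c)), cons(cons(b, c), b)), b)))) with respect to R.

1. cons(c, h(m(c, cons(b, cons(0, k(c, b))), m(c, cons(cons(c, h(c)), cons(cons(b, c), b)), b))))  →  cons(c, m(c, cons(b, cons(0, k(c, b))), m(c, cons(cons(c, h(c)), cons(cons(b, c), b)), b)))   [R3 at 2]
2. cons(c, m(c, cons(b, cons(0, k(c, b))), m(c, cons(cons(c, h(c)), cons(cons(b, c), b)), b)))  →  cons(c, b)   [R1 at 2]

cons(c, b)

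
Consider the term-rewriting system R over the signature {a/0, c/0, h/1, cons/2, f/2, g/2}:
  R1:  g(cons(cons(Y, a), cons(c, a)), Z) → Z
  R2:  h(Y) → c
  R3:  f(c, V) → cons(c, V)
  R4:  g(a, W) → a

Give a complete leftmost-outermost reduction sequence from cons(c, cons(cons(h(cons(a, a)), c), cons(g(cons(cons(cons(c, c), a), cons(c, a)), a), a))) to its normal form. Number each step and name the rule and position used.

1. cons(c, cons(cons(h(cons(a, a)), c), cons(g(cons(cons(cons(c, c), a), cons(c, a)), a), a)))  →  cons(c, cons(cons(c, c), cons(g(cons(cons(cons(c, c), a), cons(c, a)), a), a)))   [R2 at 2.1.1]
2. cons(c, cons(cons(c, c), cons(g(cons(cons(cons(c, c), a), cons(c, a)), a), a)))  →  cons(c, cons(cons(c, c), cons(a, a)))   [R1 at 2.2.1]

cons(c, cons(cons(c, c), cons(a, a)))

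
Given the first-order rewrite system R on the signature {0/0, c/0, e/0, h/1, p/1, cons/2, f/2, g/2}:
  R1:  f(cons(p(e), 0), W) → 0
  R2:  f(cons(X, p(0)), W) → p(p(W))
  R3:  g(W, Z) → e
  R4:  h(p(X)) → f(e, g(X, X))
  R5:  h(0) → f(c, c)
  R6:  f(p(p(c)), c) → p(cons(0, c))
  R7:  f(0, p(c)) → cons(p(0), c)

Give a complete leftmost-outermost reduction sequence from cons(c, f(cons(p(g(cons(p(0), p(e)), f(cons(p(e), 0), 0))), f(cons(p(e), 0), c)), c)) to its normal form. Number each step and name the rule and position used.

1. cons(c, f(cons(p(g(cons(p(0), p(e)), f(cons(p(e), 0), 0))), f(cons(p(e), 0), c)), c))  →  cons(c, f(cons(p(e), f(cons(p(e), 0), c)), c))   [R3 at 2.1.1.1]
2. cons(c, f(cons(p(e), f(cons(p(e), 0), c)), c))  →  cons(c, f(cons(p(e), 0), c))   [R1 at 2.1.2]
3. cons(c, f(cons(p(e), 0), c))  →  cons(c, 0)   [R1 at 2]

cons(c, 0)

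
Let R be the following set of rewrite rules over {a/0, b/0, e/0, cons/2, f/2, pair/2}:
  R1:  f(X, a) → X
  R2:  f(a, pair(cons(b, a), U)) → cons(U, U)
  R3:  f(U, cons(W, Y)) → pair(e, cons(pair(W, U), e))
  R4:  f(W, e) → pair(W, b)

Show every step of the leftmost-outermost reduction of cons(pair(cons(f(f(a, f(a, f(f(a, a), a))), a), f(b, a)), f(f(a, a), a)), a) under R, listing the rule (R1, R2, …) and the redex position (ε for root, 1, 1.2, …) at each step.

1. cons(pair(cons(f(f(a, f(a, f(f(a, a), a))), a), f(b, a)), f(f(a, a), a)), a)  →  cons(pair(cons(f(a, f(a, f(f(a, a), a))), f(b, a)), f(f(a, a), a)), a)   [R1 at 1.1.1]
2. cons(pair(cons(f(a, f(a, f(f(a, a), a))), f(b, a)), f(f(a, a), a)), a)  →  cons(pair(cons(f(a, f(a, f(a, a))), f(b, a)), f(f(a, a), a)), a)   [R1 at 1.1.1.2.2]
3. cons(pair(cons(f(a, f(a, f(a, a))), f(b, a)), f(f(a, a), a)), a)  →  cons(pair(cons(f(a, f(a, a)), f(b, a)), f(f(a, a), a)), a)   [R1 at 1.1.1.2.2]
4. cons(pair(cons(f(a, f(a, a)), f(b, a)), f(f(a, a), a)), a)  →  cons(pair(cons(f(a, a), f(b, a)), f(f(a, a), a)), a)   [R1 at 1.1.1.2]
5. cons(pair(cons(f(a, a), f(b, a)), f(f(a, a), a)), a)  →  cons(pair(cons(a, f(b, a)), f(f(a, a), a)), a)   [R1 at 1.1.1]
6. cons(pair(cons(a, f(b, a)), f(f(a, a), a)), a)  →  cons(pair(cons(a, b), f(f(a, a), a)), a)   [R1 at 1.1.2]
7. cons(pair(cons(a, b), f(f(a, a), a)), a)  →  cons(pair(cons(a, b), f(a, a)), a)   [R1 at 1.2]
8. cons(pair(cons(a, b), f(a, a)), a)  →  cons(pair(cons(a, b), a), a)   [R1 at 1.2]

cons(pair(cons(a, b), a), a)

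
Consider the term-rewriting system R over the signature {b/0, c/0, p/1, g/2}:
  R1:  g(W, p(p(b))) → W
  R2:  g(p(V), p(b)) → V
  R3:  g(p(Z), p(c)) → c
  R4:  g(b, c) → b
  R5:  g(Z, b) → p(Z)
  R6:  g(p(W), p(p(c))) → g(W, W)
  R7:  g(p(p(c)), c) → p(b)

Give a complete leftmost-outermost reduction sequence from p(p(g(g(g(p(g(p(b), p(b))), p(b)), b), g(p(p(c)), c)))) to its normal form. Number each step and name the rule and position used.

p(p(b))

1. p(p(g(g(g(p(g(p(b), p(b))), p(b)), b), g(p(p(c)), c))))  →  p(p(g(p(g(p(g(p(b), p(b))), p(b))), g(p(p(c)), c))))   [R5 at 1.1.1]
2. p(p(g(p(g(p(g(p(b), p(b))), p(b))), g(p(p(c)), c))))  →  p(p(g(p(g(p(b), p(b))), g(p(p(c)), c))))   [R2 at 1.1.1.1]
3. p(p(g(p(g(p(b), p(b))), g(p(p(c)), c))))  →  p(p(g(p(b), g(p(p(c)), c))))   [R2 at 1.1.1.1]
4. p(p(g(p(b), g(p(p(c)), c))))  →  p(p(g(p(b), p(b))))   [R7 at 1.1.2]
5. p(p(g(p(b), p(b))))  →  p(p(b))   [R2 at 1.1]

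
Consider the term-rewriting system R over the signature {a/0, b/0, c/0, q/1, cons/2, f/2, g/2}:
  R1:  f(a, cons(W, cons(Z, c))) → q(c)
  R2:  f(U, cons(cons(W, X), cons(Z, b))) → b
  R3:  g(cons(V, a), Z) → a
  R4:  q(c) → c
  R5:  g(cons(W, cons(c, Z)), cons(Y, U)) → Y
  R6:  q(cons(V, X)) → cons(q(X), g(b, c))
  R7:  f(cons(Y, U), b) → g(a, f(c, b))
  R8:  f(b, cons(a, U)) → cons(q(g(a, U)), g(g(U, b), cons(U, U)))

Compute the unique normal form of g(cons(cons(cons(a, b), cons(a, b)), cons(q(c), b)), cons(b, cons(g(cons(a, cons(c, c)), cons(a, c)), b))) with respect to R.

1. g(cons(cons(cons(a, b), cons(a, b)), cons(q(c), b)), cons(b, cons(g(cons(a, cons(c, c)), cons(a, c)), b)))  →  g(cons(cons(cons(a, b), cons(a, b)), cons(c, b)), cons(b, cons(g(cons(a, cons(c, c)), cons(a, c)), b)))   [R4 at 1.2.1]
2. g(cons(cons(cons(a, b), cons(a, b)), cons(c, b)), cons(b, cons(g(cons(a, cons(c, c)), cons(a, c)), b)))  →  b   [R5 at ε]

b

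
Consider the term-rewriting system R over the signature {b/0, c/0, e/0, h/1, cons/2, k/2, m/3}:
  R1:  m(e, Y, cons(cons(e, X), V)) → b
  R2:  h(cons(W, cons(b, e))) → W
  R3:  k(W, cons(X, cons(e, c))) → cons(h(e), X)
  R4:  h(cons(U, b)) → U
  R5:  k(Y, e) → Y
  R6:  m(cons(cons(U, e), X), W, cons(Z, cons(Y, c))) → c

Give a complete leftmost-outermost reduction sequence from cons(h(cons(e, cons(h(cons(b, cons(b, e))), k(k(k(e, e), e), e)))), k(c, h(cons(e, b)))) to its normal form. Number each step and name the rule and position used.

cons(e, c)

1. cons(h(cons(e, cons(h(cons(b, cons(b, e))), k(k(k(e, e), e), e)))), k(c, h(cons(e, b))))  →  cons(h(cons(e, cons(b, k(k(k(e, e), e), e)))), k(c, h(cons(e, b))))   [R2 at 1.1.2.1]
2. cons(h(cons(e, cons(b, k(k(k(e, e), e), e)))), k(c, h(cons(e, b))))  →  cons(h(cons(e, cons(b, k(k(e, e), e)))), k(c, h(cons(e, b))))   [R5 at 1.1.2.2]
3. cons(h(cons(e, cons(b, k(k(e, e), e)))), k(c, h(cons(e, b))))  →  cons(h(cons(e, cons(b, k(e, e)))), k(c, h(cons(e, b))))   [R5 at 1.1.2.2]
4. cons(h(cons(e, cons(b, k(e, e)))), k(c, h(cons(e, b))))  →  cons(h(cons(e, cons(b, e))), k(c, h(cons(e, b))))   [R5 at 1.1.2.2]
5. cons(h(cons(e, cons(b, e))), k(c, h(cons(e, b))))  →  cons(e, k(c, h(cons(e, b))))   [R2 at 1]
6. cons(e, k(c, h(cons(e, b))))  →  cons(e, k(c, e))   [R4 at 2.2]
7. cons(e, k(c, e))  →  cons(e, c)   [R5 at 2]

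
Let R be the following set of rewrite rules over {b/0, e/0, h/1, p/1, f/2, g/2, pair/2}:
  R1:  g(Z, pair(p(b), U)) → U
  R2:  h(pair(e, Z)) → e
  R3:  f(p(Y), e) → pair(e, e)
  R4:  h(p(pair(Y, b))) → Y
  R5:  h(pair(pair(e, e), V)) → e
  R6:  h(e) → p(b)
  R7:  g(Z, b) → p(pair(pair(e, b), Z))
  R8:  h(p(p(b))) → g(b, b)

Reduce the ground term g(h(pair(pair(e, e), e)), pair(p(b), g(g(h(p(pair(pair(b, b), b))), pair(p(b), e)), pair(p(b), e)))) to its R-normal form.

1. g(h(pair(pair(e, e), e)), pair(p(b), g(g(h(p(pair(pair(b, b), b))), pair(p(b), e)), pair(p(b), e))))  →  g(g(h(p(pair(pair(b, b), b))), pair(p(b), e)), pair(p(b), e))   [R1 at ε]
2. g(g(h(p(pair(pair(b, b), b))), pair(p(b), e)), pair(p(b), e))  →  e   [R1 at ε]

e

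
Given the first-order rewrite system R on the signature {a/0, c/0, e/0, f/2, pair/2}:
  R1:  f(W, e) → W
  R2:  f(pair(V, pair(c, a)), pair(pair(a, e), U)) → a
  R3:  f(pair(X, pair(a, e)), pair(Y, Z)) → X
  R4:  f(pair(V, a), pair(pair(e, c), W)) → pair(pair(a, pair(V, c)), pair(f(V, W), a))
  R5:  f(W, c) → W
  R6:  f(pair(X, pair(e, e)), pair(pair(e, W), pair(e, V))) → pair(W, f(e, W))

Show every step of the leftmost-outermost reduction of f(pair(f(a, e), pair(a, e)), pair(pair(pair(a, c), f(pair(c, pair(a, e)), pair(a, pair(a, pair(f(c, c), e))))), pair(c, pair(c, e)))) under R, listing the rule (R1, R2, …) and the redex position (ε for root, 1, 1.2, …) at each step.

1. f(pair(f(a, e), pair(a, e)), pair(pair(pair(a, c), f(pair(c, pair(a, e)), pair(a, pair(a, pair(f(c, c), e))))), pair(c, pair(c, e))))  →  f(a, e)   [R3 at ε]
2. f(a, e)  →  a   [R1 at ε]

a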